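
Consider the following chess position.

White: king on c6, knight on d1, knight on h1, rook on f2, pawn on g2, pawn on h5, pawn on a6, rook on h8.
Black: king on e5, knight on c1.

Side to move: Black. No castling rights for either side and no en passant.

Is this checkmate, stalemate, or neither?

neither

Black to move; black king on e5.
In check: no.
Legal moves for Black: Ke6, Ke4, Kd4, Nd3, Nb3, Ne2, Na2.
Black has 7 legal moves and is not in check → neither.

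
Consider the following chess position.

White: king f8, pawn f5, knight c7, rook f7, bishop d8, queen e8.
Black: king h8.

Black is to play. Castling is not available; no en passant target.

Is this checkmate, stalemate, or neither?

stalemate

Black to move; black king on h8.
In check: no.
King squares — g7: attacked by Rf7; h7: attacked by Rf7; g8: attacked by Kf8.
Legal moves for Black: none.
Not in check and no legal moves → stalemate.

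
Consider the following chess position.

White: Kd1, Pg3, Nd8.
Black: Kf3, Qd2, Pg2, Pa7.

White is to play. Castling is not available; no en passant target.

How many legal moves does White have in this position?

1

White to move; king on d1.
In check: yes, from the black queen on d2.
Legal moves: Kxd2.
Count: 1.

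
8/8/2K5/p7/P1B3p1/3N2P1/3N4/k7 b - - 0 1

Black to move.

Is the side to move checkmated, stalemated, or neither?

Black to move; black king on a1.
In check: no.
King squares — b1: attacked by Nd2; a2: attacked by Bc4; b2: attacked by Nd3.
Legal moves for Black: none.
Not in check and no legal moves → stalemate.

stalemate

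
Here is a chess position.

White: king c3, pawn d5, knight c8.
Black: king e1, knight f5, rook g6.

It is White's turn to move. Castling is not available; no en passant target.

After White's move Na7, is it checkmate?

no

After Na7: black king on e1; in check: no.
Black is not in check, so this cannot be checkmate.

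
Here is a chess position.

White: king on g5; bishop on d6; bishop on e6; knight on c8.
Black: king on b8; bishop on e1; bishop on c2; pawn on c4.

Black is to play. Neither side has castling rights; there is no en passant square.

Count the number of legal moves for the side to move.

2

Black to move; king on b8.
In check: yes, from the white bishop on d6.
Legal moves: Ka8, Kb7.
Count: 2.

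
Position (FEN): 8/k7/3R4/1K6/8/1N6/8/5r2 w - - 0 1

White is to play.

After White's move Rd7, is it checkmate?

no

After Rd7: black king on a7; in check: yes, from the white rook on d7.
Black has 2 legal replies: Kb8, Ka8.
In check but a legal move exists → not checkmate.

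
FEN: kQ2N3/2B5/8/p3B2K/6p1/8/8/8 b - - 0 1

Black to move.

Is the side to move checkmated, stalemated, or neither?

Black to move; black king on a8.
In check: yes, from the white queen on b8.
King squares — a7: attacked by Qb8; b7: attacked by Qb8; b8: attacked by Bc7.
Legal moves for Black: none.
In check with no legal moves → checkmate.

checkmate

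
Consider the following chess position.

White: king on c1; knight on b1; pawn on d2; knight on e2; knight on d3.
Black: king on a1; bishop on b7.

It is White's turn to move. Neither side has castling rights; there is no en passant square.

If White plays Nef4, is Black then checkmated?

After Nef4: black king on a1; in check: no.
Black is not in check, so this cannot be checkmate.

no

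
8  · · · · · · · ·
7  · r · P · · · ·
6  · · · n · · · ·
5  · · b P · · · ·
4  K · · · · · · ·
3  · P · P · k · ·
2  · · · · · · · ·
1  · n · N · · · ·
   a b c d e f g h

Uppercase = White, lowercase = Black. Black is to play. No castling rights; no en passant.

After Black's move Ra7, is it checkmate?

yes

After Ra7: white king on a4; in check: yes, from the black rook on a7.
King squares — a3: attacked by Nb1; b3: own pawn; b4: attacked by Bc5; a5: attacked by Ra7; b5: attacked by Nd6.
White has no legal moves → checkmate.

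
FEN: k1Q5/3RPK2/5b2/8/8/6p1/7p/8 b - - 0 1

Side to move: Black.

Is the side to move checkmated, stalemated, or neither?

checkmate

Black to move; black king on a8.
In check: yes, from the white queen on c8.
King squares — a7: attacked by Rd7; b7: attacked by Rd7; b8: attacked by Qc8.
Legal moves for Black: none.
In check with no legal moves → checkmate.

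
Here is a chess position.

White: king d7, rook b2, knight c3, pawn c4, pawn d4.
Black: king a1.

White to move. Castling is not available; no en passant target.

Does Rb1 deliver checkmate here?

After Rb1: black king on a1; in check: yes, from the white rook on b1.
King squares — b1: attacked by Nc3; a2: attacked by Nc3; b2: attacked by Rb1.
Black has no legal moves → checkmate.

yes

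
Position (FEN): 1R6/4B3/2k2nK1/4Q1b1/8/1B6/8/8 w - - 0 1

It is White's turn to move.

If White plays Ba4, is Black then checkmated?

yes

After Ba4: black king on c6; in check: yes, from the white bishop on a4.
King squares — b5: attacked by Ba4; c5: attacked by Qe5; d5: attacked by Qe5; b6: attacked by Rb8; d6: attacked by Qe5; b7: attacked by Rb8; c7: attacked by Qe5; d7: attacked by Ba4.
Black has no legal moves → checkmate.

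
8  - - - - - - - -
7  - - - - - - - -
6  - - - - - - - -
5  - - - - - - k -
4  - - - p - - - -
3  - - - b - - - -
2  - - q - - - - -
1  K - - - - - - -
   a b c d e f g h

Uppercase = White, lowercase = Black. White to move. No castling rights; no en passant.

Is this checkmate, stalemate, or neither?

stalemate

White to move; white king on a1.
In check: no.
King squares — b1: attacked by Qc2; a2: attacked by Qc2; b2: attacked by Qc2.
Legal moves for White: none.
Not in check and no legal moves → stalemate.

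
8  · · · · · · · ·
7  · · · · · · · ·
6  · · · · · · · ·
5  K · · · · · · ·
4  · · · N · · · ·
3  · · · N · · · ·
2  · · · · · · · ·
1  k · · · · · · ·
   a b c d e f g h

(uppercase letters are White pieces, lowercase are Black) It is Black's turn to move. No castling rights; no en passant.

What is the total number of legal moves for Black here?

2

Black to move; king on a1.
In check: no.
Legal moves: Ka2, Kb1.
Count: 2.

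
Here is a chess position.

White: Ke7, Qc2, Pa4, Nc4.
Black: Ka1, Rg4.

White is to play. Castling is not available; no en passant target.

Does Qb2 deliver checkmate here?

yes

After Qb2: black king on a1; in check: yes, from the white queen on b2.
King squares — b1: attacked by Qb2; a2: attacked by Qb2; b2: attacked by Nc4.
Black has no legal moves → checkmate.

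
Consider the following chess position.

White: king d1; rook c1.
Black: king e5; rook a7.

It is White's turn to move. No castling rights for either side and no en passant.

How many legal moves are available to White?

White to move; king on d1.
In check: no.
Legal moves: Ke2, Kd2, Kc2, Ke1, Rc8, Rc7, Rc6, Rc5+, Rc4, Rc3, Rc2, Rb1, Ra1.
Count: 13.

13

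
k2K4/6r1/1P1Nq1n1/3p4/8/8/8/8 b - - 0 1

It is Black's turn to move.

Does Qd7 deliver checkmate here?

yes

After Qd7: white king on d8; in check: yes, from the black queen on d7.
King squares — c7: attacked by Qd7; d7: attacked by Rg7; e7: attacked by Ng6; c8: attacked by Qd7; e8: attacked by Qd7.
White has no legal moves → checkmate.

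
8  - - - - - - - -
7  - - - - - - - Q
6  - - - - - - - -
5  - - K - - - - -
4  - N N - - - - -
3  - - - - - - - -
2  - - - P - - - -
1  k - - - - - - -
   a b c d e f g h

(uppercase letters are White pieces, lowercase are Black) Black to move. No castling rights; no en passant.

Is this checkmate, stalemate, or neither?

Black to move; black king on a1.
In check: no.
King squares — b1: attacked by Qh7; a2: attacked by Nb4; b2: attacked by Nc4.
Legal moves for Black: none.
Not in check and no legal moves → stalemate.

stalemate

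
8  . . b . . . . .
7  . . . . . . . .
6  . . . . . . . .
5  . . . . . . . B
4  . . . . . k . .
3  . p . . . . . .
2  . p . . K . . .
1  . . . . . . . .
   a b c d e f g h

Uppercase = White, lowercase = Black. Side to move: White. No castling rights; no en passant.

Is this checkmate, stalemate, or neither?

White to move; white king on e2.
In check: no.
Legal moves for White: Be8, Bf7, Bg6, Bg4, Bf3, Kd3, Kf2, Kd2, Kf1, Ke1, Kd1.
White has 11 legal moves and is not in check → neither.

neither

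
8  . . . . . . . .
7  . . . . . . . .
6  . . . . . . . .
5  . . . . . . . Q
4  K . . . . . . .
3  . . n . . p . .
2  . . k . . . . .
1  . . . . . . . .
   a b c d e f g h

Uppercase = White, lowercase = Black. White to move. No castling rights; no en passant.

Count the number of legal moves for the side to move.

White to move; king on a4.
In check: yes, from the black knight on c3.
Legal moves: Ka5, Kb4, Ka3.
Count: 3.

3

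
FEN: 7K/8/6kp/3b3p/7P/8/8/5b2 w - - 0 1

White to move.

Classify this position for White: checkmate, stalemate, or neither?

White to move; white king on h8.
In check: no.
King squares — g7: attacked by Kg6; h7: attacked by Kg6; g8: attacked by Bd5.
Legal moves for White: none.
Not in check and no legal moves → stalemate.

stalemate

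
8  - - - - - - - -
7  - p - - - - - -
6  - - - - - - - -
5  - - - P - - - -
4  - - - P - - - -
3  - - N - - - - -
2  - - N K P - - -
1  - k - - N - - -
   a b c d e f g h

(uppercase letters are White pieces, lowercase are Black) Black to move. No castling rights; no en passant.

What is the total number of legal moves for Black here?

1

Black to move; king on b1.
In check: yes, from the white knight on c3.
Legal moves: Kb2.
Count: 1.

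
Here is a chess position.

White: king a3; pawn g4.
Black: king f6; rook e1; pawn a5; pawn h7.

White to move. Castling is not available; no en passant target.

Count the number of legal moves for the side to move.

5

White to move; king on a3.
In check: no.
Legal moves: Ka4, Kb3, Kb2, Ka2, g5+.
Count: 5.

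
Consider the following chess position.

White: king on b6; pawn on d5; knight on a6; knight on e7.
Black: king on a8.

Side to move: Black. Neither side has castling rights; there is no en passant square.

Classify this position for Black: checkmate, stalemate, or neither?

Black to move; black king on a8.
In check: no.
King squares — a7: attacked by Kb6; b7: attacked by Kb6; b8: attacked by Na6.
Legal moves for Black: none.
Not in check and no legal moves → stalemate.

stalemate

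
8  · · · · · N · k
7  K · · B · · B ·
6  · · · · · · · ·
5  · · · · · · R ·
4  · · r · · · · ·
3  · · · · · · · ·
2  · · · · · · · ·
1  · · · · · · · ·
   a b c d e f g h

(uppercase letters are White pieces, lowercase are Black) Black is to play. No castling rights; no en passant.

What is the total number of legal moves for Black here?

1

Black to move; king on h8.
In check: yes, from the white bishop on g7.
Legal moves: Kg8.
Count: 1.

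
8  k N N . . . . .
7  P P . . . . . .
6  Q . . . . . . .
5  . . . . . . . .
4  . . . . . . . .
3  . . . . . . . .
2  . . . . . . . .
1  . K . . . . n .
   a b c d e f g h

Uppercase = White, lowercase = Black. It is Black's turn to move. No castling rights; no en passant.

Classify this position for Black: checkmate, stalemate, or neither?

Black to move; black king on a8.
In check: yes, from the white pawn on b7.
King squares — a7: attacked by Qa6; b7: attacked by Qa6; b8: attacked by Pa7.
Legal moves for Black: none.
In check with no legal moves → checkmate.

checkmate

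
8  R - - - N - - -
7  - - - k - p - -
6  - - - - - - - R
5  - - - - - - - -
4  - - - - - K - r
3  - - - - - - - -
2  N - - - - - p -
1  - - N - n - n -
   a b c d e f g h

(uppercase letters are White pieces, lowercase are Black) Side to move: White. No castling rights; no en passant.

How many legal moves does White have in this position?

6

White to move; king on f4.
In check: yes, from the black rook on h4.
Legal moves: Kg5, Kf5, Ke5, Kg3, Ke3, Rxh4.
Count: 6.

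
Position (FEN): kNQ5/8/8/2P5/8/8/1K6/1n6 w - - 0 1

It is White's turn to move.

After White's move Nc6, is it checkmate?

yes

After Nc6: black king on a8; in check: yes, from the white queen on c8.
King squares — a7: attacked by Nc6; b7: attacked by Qc8; b8: attacked by Nc6.
Black has no legal moves → checkmate.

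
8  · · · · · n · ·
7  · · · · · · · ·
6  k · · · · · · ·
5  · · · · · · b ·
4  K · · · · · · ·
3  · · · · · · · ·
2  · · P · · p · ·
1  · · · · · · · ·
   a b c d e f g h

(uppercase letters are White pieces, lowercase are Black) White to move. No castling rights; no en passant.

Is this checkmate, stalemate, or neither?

White to move; white king on a4.
In check: no.
Legal moves for White: Kb4, Kb3, Ka3, c3, c4.
White has 5 legal moves and is not in check → neither.

neither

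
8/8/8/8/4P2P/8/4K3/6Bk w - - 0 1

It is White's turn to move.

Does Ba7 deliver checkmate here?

After Ba7: black king on h1; in check: no.
Black is not in check, so this cannot be checkmate.

no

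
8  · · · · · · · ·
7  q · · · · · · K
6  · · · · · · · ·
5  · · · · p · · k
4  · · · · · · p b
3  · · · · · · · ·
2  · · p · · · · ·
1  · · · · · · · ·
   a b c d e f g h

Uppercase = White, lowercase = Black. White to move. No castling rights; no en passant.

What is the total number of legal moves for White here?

White to move; king on h7.
In check: yes, from the black queen on a7.
Legal moves: Kh8, Kg8.
Count: 2.

2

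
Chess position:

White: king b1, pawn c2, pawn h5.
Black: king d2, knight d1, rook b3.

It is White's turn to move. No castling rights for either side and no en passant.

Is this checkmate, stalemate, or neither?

neither

White to move; white king on b1.
In check: yes, from the black rook on b3.
King squares — a1: available; c1: attacked by Kd2; a2: available; b2: attacked by Nd1; c2: own pawn.
Legal moves for White: Ka2, Ka1, cxb3.
White is in check but has 3 legal moves → neither.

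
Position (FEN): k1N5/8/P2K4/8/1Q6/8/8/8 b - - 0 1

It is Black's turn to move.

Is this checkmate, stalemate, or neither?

Black to move; black king on a8.
In check: no.
King squares — a7: attacked by Nc8; b7: attacked by Qb4; b8: attacked by Qb4.
Legal moves for Black: none.
Not in check and no legal moves → stalemate.

stalemate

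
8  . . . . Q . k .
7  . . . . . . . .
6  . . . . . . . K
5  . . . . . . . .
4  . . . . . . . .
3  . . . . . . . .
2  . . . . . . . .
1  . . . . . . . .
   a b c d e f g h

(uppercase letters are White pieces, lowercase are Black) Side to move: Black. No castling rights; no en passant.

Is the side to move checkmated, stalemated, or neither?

Black to move; black king on g8.
In check: yes, from the white queen on e8.
King squares — f7: attacked by Qe8; g7: attacked by Kh6; h7: attacked by Kh6; f8: attacked by Qe8; h8: attacked by Qe8.
Legal moves for Black: none.
In check with no legal moves → checkmate.

checkmate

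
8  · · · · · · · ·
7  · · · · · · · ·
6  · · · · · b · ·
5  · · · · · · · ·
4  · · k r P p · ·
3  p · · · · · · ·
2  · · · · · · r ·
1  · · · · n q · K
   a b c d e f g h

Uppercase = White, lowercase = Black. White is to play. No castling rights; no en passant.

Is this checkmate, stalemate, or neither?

White to move; white king on h1.
In check: yes, from the black queen on f1.
King squares — g1: attacked by Qf1; g2: attacked by Ne1; h2: attacked by Rg2.
Legal moves for White: none.
In check with no legal moves → checkmate.

checkmate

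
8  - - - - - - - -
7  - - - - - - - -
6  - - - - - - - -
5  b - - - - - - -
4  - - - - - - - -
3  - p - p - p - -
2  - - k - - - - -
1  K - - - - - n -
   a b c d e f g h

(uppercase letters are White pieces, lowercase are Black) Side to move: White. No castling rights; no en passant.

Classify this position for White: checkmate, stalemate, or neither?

stalemate

White to move; white king on a1.
In check: no.
King squares — b1: attacked by Kc2; a2: attacked by Pb3; b2: attacked by Kc2.
Legal moves for White: none.
Not in check and no legal moves → stalemate.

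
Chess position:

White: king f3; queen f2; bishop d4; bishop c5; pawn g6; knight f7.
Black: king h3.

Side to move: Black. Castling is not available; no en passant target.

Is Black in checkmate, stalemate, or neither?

Black to move; black king on h3.
In check: no.
King squares — g2: attacked by Qf2; h2: attacked by Qf2; g3: attacked by Qf2; g4: attacked by Kf3; h4: attacked by Qf2.
Legal moves for Black: none.
Not in check and no legal moves → stalemate.

stalemate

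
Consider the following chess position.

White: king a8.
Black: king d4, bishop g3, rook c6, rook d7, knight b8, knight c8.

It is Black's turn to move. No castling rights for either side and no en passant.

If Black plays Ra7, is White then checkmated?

After Ra7: white king on a8; in check: yes, from the black rook on a7.
King squares — a7: attacked by Nc8; b7: attacked by Ra7; b8: attacked by Bg3.
White has no legal moves → checkmate.

yes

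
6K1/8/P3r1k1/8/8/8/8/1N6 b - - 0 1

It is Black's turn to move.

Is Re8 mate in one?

After Re8: white king on g8; in check: yes, from the black rook on e8.
King squares — f7: attacked by Kg6; g7: attacked by Kg6; h7: attacked by Kg6; f8: attacked by Re8; h8: attacked by Re8.
White has no legal moves → checkmate.

yes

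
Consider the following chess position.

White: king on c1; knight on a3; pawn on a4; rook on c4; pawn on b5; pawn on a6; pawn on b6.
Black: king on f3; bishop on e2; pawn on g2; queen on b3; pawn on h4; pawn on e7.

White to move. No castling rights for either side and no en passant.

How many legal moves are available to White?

White to move; king on c1.
In check: no.
Legal moves: Rc8, Rc7, Rc6, Rc5, Rxh4, Rg4, Rf4+, Re4, Rd4, Rb4, Rc3+, Rc2, Nc2, Nb1, Kd2, b7, a7, a5.
Count: 18.

18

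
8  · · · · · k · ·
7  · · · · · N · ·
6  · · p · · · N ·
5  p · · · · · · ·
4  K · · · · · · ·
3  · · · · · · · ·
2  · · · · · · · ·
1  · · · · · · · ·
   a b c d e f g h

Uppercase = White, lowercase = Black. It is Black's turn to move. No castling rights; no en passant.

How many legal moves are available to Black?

Black to move; king on f8.
In check: yes, from the white knight on g6.
Legal moves: Kg8, Ke8, Kg7, Kxf7.
Count: 4.

4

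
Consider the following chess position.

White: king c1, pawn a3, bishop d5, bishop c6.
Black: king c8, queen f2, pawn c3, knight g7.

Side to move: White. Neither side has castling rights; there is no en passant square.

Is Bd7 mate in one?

no

After Bd7: black king on c8; in check: yes, from the white bishop on d7.
Black has 4 legal replies: Kd8, Kb8, Kxd7, Kc7.
In check but a legal move exists → not checkmate.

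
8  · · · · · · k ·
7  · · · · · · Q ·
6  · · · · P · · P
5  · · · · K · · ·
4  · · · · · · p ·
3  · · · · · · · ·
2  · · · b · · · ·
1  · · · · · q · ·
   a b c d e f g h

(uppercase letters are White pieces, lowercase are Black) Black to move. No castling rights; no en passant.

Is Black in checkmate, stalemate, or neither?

checkmate

Black to move; black king on g8.
In check: yes, from the white queen on g7.
King squares — f7: attacked by Pe6; g7: attacked by Ph6; h7: attacked by Qg7; f8: attacked by Qg7; h8: attacked by Qg7.
Legal moves for Black: none.
In check with no legal moves → checkmate.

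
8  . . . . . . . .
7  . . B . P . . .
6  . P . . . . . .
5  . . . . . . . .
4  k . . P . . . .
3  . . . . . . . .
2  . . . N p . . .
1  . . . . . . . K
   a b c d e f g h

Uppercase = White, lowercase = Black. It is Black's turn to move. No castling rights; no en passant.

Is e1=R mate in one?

After e1=R: white king on h1; in check: yes, from the black rook on e1.
White has 3 legal replies: Kh2, Kg2, Nf1.
In check but a legal move exists → not checkmate.

no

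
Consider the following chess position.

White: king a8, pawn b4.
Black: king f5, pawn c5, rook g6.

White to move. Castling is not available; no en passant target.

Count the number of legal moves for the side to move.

White to move; king on a8.
In check: no.
Legal moves: Kb8, Kb7, Ka7, bxc5, b5.
Count: 5.

5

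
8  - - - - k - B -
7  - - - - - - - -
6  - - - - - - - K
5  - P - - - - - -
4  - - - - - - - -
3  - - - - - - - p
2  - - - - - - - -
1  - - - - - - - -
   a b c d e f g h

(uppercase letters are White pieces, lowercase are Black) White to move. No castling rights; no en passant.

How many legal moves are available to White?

13

White to move; king on h6.
In check: no.
Legal moves: Bh7, Bf7+, Be6, Bd5, Bc4, Bb3, Ba2, Kh7, Kg7, Kg6, Kh5, Kg5, b6.
Count: 13.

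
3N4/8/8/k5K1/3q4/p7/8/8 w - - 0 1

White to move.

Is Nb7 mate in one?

no

After Nb7: black king on a5; in check: yes, from the white knight on b7.
Black has 5 legal replies: Kb6, Ka6, Kb5, Kb4, Ka4.
In check but a legal move exists → not checkmate.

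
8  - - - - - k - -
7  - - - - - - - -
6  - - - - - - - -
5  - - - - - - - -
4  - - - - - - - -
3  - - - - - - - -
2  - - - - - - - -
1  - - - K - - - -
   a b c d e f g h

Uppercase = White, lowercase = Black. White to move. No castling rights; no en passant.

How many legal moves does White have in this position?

5

White to move; king on d1.
In check: no.
Legal moves: Ke2, Kd2, Kc2, Ke1, Kc1.
Count: 5.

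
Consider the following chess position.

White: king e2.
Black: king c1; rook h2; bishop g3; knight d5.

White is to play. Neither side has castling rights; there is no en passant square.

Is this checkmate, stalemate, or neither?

White to move; white king on e2.
In check: yes, from the black rook on h2.
Legal moves for White: Kf3, Kd3, Kf1.
White is in check but has 3 legal moves → neither.

neither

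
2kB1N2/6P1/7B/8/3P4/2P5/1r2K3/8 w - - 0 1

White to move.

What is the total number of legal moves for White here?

White to move; king on e2.
In check: yes, from the black rook on b2.
Legal moves: Kf3, Ke3, Kd3, Kf1, Ke1, Kd1, Bd2.
Count: 7.

7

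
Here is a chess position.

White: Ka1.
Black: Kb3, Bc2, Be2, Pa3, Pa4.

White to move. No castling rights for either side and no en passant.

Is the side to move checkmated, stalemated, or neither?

stalemate

White to move; white king on a1.
In check: no.
King squares — b1: attacked by Bc2; a2: attacked by Kb3; b2: attacked by Pa3.
Legal moves for White: none.
Not in check and no legal moves → stalemate.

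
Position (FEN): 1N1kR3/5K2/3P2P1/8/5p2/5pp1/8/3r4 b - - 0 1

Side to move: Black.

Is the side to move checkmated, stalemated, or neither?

Black to move; black king on d8.
In check: yes, from the white rook on e8.
King squares — c7: attacked by Pd6; d7: attacked by Nb8; e7: attacked by Pd6; c8: attacked by Re8; e8: attacked by Kf7.
Legal moves for Black: none.
In check with no legal moves → checkmate.

checkmate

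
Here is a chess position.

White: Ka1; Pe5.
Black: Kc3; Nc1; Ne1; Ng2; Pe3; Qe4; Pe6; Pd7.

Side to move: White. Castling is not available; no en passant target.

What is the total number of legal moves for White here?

0

White to move; king on a1.
In check: no.
Legal moves: none.
Count: 0.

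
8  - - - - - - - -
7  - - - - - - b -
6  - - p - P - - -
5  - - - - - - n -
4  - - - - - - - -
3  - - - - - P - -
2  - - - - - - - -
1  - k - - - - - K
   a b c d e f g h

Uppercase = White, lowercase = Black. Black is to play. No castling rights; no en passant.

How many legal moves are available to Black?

Black to move; king on b1.
In check: no.
Legal moves: Bh8, Bf8, Bh6, Bf6, Be5, Bd4, Bc3, Bb2, Ba1, Nh7, Nf7, Nxe6, Ne4, Nh3, Nxf3, Kc2, Kb2, Ka2, Kc1, Ka1, c5.
Count: 21.

21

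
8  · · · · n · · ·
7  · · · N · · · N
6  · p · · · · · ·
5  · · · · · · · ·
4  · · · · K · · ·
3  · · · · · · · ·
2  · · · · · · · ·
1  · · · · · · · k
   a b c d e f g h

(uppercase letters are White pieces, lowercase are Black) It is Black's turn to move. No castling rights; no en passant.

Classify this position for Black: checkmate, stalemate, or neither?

neither

Black to move; black king on h1.
In check: no.
Legal moves for Black: Ng7, Nc7, Nf6+, Nd6+, Kh2, Kg2, Kg1, b5.
Black has 8 legal moves and is not in check → neither.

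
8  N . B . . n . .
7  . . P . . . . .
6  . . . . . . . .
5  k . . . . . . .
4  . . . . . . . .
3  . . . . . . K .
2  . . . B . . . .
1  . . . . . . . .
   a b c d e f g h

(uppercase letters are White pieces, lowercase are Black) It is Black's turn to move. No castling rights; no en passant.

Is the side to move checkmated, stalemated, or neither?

neither

Black to move; black king on a5.
In check: yes, from the white bishop on d2.
Legal moves for Black: Kb5, Ka4.
Black is in check but has 2 legal moves → neither.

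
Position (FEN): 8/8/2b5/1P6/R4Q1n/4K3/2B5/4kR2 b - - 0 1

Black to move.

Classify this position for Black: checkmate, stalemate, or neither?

checkmate

Black to move; black king on e1.
In check: yes, from the white rook on f1.
King squares — d1: attacked by Rf1; f1: attacked by Qf4; d2: attacked by Ke3; e2: attacked by Ke3; f2: attacked by Rf1.
Legal moves for Black: none.
In check with no legal moves → checkmate.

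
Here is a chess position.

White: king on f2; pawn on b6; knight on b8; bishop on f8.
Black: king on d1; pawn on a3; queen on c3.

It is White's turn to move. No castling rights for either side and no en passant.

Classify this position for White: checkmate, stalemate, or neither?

neither

White to move; white king on f2.
In check: no.
Legal moves for White: Bg7, Be7, Bh6, Bd6, Bc5, Bb4, Bxa3, Nd7, Nc6, Na6, Kg2, Kg1, Kf1, b7.
White has 14 legal moves and is not in check → neither.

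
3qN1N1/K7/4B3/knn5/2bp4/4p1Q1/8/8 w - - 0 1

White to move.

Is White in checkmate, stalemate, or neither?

White to move; white king on a7.
In check: yes, from the black knight on b5.
King squares — a6: attacked by Ka5; b6: attacked by Ka5; b7: attacked by Nc5; a8: attacked by Qd8; b8: attacked by Qd8.
Legal moves for White: none.
In check with no legal moves → checkmate.

checkmate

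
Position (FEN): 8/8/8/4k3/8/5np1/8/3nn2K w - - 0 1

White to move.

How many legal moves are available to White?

0

White to move; king on h1.
In check: no.
Legal moves: none.
Count: 0.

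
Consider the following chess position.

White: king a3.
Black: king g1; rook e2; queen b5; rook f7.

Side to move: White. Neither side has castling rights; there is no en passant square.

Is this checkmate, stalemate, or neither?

stalemate

White to move; white king on a3.
In check: no.
King squares — a2: attacked by Re2; b2: attacked by Re2; b3: attacked by Qb5; a4: attacked by Qb5; b4: attacked by Qb5.
Legal moves for White: none.
Not in check and no legal moves → stalemate.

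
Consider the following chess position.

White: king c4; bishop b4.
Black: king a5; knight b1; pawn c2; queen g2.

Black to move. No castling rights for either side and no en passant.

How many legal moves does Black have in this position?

3

Black to move; king on a5.
In check: yes, from the white bishop on b4.
Legal moves: Kb6, Ka6, Ka4.
Count: 3.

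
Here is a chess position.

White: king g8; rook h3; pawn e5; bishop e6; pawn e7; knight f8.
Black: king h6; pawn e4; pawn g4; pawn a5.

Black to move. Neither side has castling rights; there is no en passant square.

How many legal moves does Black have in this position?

Black to move; king on h6.
In check: yes, from the white rook on h3.
Legal moves: Kg5, gxh3.
Count: 2.

2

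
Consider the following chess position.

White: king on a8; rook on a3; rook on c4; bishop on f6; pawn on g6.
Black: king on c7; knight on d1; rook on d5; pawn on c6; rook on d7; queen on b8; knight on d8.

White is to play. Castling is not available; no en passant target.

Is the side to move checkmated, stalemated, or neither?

White to move; white king on a8.
In check: yes, from the black queen on b8.
King squares — a7: attacked by Qb8; b7: attacked by Kc7; b8: attacked by Kc7.
Legal moves for White: none.
In check with no legal moves → checkmate.

checkmate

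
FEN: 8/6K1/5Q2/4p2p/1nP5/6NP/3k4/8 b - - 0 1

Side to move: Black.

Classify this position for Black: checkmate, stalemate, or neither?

neither

Black to move; black king on d2.
In check: no.
Legal moves for Black: Nc6, Na6, Nd5, Nd3, Nc2, Na2, Ke3, Kd3, Kc3, Kc2, Ke1, Kd1, Kc1, h4, e4.
Black has 15 legal moves and is not in check → neither.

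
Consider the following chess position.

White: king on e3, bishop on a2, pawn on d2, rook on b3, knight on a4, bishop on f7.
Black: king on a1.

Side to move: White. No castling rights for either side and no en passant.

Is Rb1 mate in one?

yes

After Rb1: black king on a1; in check: yes, from the white rook on b1.
King squares — b1: attacked by Ba2; a2: attacked by Bf7; b2: attacked by Rb1.
Black has no legal moves → checkmate.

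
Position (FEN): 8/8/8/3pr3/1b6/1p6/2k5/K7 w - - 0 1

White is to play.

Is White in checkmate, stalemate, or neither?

White to move; white king on a1.
In check: no.
King squares — b1: attacked by Kc2; a2: attacked by Pb3; b2: attacked by Kc2.
Legal moves for White: none.
Not in check and no legal moves → stalemate.

stalemate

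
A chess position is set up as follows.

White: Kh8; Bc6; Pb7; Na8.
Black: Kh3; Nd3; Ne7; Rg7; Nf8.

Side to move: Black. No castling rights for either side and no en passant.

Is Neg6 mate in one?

After Neg6: white king on h8; in check: yes, from the black knight on g6.
White has 1 legal reply: Kxg7.
In check but a legal move exists → not checkmate.

no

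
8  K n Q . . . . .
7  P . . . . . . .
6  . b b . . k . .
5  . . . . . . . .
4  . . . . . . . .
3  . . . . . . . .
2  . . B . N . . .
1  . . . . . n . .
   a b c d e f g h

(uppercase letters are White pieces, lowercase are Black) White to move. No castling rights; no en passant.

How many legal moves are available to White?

White to move; king on a8.
In check: yes, from the black bishop on c6.
Legal moves: Kxb8, Qb7, Qxc6+.
Count: 3.

3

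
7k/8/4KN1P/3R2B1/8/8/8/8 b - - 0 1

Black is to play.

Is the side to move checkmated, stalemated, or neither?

stalemate

Black to move; black king on h8.
In check: no.
King squares — g7: attacked by Ph6; h7: attacked by Nf6; g8: attacked by Nf6.
Legal moves for Black: none.
Not in check and no legal moves → stalemate.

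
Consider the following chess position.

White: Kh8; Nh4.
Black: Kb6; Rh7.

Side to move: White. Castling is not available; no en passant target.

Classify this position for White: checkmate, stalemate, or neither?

White to move; white king on h8.
In check: yes, from the black rook on h7.
King squares — g7: attacked by Rh7; h7: available; g8: available.
Legal moves for White: Kg8, Kxh7.
White is in check but has 2 legal moves → neither.

neither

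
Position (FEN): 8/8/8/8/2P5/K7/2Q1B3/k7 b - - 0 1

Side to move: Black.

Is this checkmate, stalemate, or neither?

Black to move; black king on a1.
In check: no.
King squares — b1: attacked by Qc2; a2: attacked by Qc2; b2: attacked by Qc2.
Legal moves for Black: none.
Not in check and no legal moves → stalemate.

stalemate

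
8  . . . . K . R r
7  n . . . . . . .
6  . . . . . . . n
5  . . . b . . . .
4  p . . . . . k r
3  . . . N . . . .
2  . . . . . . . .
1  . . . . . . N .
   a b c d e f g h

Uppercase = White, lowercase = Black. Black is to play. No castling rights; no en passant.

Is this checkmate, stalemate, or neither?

Black to move; black king on g4.
In check: yes, from the white rook on g8.
King squares — f3: attacked by Ng1; g3: attacked by Rg8; h3: attacked by Ng1; f4: attacked by Nd3; h4: own rook; f5: available; g5: attacked by Rg8; h5: available.
Legal moves for Black: Kh5, Kf5, Rxg8+, Nxg8, Bxg8.
Black is in check but has 5 legal moves → neither.

neither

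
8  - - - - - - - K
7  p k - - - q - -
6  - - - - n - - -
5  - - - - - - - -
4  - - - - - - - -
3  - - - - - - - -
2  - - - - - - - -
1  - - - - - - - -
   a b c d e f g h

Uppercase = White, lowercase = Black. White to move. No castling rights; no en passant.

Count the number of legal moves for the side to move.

White to move; king on h8.
In check: no.
Legal moves: none.
Count: 0.

0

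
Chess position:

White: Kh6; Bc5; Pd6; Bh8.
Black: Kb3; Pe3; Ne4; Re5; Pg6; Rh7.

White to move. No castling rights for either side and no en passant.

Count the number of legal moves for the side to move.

2

White to move; king on h6.
In check: yes, from the black rook on h7.
Legal moves: Kxh7, Kxg6.
Count: 2.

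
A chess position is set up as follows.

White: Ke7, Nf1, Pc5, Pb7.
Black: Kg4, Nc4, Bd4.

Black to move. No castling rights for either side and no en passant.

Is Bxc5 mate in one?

no

After Bxc5: white king on e7; in check: yes, from the black bishop on c5.
White has 6 legal replies: Ke8, Kd8, Kf7, Kd7, Kf6, Ke6.
In check but a legal move exists → not checkmate.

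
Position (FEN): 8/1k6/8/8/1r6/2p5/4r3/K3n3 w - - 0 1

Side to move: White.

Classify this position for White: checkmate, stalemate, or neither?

stalemate

White to move; white king on a1.
In check: no.
King squares — b1: attacked by Rb4; a2: attacked by Re2; b2: attacked by Re2.
Legal moves for White: none.
Not in check and no legal moves → stalemate.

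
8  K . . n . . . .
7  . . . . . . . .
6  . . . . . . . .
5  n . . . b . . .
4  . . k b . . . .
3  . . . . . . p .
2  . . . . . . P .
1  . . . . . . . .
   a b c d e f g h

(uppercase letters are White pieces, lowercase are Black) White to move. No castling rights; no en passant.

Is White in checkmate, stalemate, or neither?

White to move; white king on a8.
In check: no.
King squares — a7: attacked by Bd4; b7: attacked by Na5; b8: attacked by Be5.
Legal moves for White: none.
Not in check and no legal moves → stalemate.

stalemate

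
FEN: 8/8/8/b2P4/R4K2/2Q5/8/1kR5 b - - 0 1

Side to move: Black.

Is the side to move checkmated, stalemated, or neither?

Black to move; black king on b1.
In check: yes, from the white rook on c1.
King squares — a1: attacked by Rc1; c1: attacked by Qc3; a2: attacked by Ra4; b2: attacked by Qc3; c2: attacked by Rc1.
Legal moves for Black: none.
In check with no legal moves → checkmate.

checkmate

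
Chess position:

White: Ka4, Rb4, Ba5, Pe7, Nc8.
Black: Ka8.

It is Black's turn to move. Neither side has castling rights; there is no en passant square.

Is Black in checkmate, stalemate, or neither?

Black to move; black king on a8.
In check: no.
King squares — a7: attacked by Nc8; b7: attacked by Rb4; b8: attacked by Rb4.
Legal moves for Black: none.
Not in check and no legal moves → stalemate.

stalemate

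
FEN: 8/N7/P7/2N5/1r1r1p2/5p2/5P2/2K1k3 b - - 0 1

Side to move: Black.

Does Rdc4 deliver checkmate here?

yes

After Rdc4: white king on c1; in check: yes, from the black rook on c4.
King squares — b1: attacked by Rb4; d1: attacked by Ke1; b2: attacked by Rb4; c2: attacked by Rc4; d2: attacked by Ke1.
White has no legal moves → checkmate.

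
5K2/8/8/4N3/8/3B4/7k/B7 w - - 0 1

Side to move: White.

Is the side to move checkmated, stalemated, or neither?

neither

White to move; white king on f8.
In check: no.
Legal moves for White include: Kg8, Ke8, Kg7, Kf7, Ke7, Nf7, Nd7, Ng6, Nc6, Ng4+, Nc4, Nf3+, Bh7, Bg6, Ba6, Bf5, Bb5, Be4, ... (list truncated; more exist).
White has legal moves and is not in check → neither.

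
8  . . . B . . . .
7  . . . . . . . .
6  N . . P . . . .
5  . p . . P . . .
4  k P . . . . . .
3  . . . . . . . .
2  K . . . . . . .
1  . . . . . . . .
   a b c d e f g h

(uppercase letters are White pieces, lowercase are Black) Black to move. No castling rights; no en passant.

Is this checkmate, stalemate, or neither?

Black to move; black king on a4.
In check: no.
King squares — a3: attacked by Ka2; b3: attacked by Ka2; b4: attacked by Na6; a5: attacked by Pb4; b5: own pawn.
Legal moves for Black: none.
Not in check and no legal moves → stalemate.

stalemate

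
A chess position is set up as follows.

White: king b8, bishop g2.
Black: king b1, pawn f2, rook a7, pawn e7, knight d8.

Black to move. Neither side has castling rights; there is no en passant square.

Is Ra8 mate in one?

no

After Ra8: white king on b8; in check: yes, from the black rook on a8.
White has 3 legal replies: Kxa8, Kc7, Bxa8.
In check but a legal move exists → not checkmate.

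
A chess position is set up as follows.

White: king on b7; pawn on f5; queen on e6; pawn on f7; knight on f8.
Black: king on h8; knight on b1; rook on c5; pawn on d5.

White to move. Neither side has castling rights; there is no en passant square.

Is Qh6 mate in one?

After Qh6: black king on h8; in check: yes, from the white queen on h6.
King squares — g7: attacked by Qh6; h7: attacked by Qh6; g8: attacked by Pf7.
Black has no legal moves → checkmate.

yes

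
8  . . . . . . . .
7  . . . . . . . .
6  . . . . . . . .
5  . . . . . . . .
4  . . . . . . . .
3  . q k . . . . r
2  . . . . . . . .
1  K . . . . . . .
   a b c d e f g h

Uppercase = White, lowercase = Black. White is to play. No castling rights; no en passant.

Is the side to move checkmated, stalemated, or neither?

White to move; white king on a1.
In check: no.
King squares — b1: attacked by Qb3; a2: attacked by Qb3; b2: attacked by Qb3.
Legal moves for White: none.
Not in check and no legal moves → stalemate.

stalemate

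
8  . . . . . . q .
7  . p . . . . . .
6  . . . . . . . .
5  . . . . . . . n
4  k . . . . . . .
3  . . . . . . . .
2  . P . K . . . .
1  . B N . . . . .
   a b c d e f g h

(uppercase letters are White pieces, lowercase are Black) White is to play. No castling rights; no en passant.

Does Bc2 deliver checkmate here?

After Bc2: black king on a4; in check: yes, from the white bishop on c2.
Black has 4 legal replies: Kb5, Ka5, Kb4, Qb3.
In check but a legal move exists → not checkmate.

no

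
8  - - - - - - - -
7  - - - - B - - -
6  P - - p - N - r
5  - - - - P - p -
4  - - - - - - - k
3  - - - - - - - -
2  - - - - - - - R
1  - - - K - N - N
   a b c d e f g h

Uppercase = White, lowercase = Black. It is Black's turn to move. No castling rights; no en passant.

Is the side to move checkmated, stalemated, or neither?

Black to move; black king on h4.
In check: yes, from the white rook on h2.
King squares — g3: attacked by Nf1; h3: attacked by Rh2; g4: attacked by Nf6; g5: own pawn; h5: attacked by Rh2.
Legal moves for Black: none.
In check with no legal moves → checkmate.

checkmate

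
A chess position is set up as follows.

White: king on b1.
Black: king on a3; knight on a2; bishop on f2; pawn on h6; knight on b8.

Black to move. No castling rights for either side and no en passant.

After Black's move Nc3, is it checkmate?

no

After Nc3: white king on b1; in check: yes, from the black knight on c3.
White has 3 legal replies: Kc2, Kc1, Ka1.
In check but a legal move exists → not checkmate.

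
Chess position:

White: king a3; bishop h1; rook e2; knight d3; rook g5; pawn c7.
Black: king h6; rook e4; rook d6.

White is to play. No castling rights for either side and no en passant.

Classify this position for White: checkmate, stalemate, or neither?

White to move; white king on a3.
In check: no.
Legal moves for White include: Rg8, Rg7, Rg6+, Rh5+, Rf5, Re5, Rd5, Rc5, Rb5, Ra5, Rg4, Rg3, Rgg2, Rg1, Ne5, Nc5, Nf4, Nb4, ... (list truncated; more exist).
White has legal moves and is not in check → neither.

neither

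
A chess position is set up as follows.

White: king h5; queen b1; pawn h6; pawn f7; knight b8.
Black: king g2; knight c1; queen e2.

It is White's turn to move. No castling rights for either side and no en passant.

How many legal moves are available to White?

White to move; king on h5.
In check: yes, from the black queen on e2.
Legal moves: Kg6, Kg5, Kh4.
Count: 3.

3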